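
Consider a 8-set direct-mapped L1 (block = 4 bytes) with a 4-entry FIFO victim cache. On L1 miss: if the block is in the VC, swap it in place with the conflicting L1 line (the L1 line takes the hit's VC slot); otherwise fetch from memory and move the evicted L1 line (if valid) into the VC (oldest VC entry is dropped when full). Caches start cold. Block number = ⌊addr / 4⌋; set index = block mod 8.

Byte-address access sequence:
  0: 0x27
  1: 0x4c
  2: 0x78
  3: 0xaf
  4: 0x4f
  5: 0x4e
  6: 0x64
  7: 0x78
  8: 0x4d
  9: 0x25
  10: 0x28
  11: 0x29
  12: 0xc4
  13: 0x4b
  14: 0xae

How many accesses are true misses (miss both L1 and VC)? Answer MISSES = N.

0: 0x27 (blk 9, set 1) → MISS  vc=[]
1: 0x4c (blk 19, set 3) → MISS  vc=[]
2: 0x78 (blk 30, set 6) → MISS  vc=[]
3: 0xaf (blk 43, set 3) → MISS  vc=[19]
4: 0x4f (blk 19, set 3) → VC-HIT  vc=[43]
5: 0x4e (blk 19, set 3) → L1-HIT  vc=[43]
6: 0x64 (blk 25, set 1) → MISS  vc=[43, 9]
7: 0x78 (blk 30, set 6) → L1-HIT  vc=[43, 9]
8: 0x4d (blk 19, set 3) → L1-HIT  vc=[43, 9]
9: 0x25 (blk 9, set 1) → VC-HIT  vc=[43, 25]
10: 0x28 (blk 10, set 2) → MISS  vc=[43, 25]
11: 0x29 (blk 10, set 2) → L1-HIT  vc=[43, 25]
12: 0xc4 (blk 49, set 1) → MISS  vc=[43, 25, 9]
13: 0x4b (blk 18, set 2) → MISS  vc=[43, 25, 9, 10]
14: 0xae (blk 43, set 3) → VC-HIT  vc=[19, 25, 9, 10]

MISSES = 8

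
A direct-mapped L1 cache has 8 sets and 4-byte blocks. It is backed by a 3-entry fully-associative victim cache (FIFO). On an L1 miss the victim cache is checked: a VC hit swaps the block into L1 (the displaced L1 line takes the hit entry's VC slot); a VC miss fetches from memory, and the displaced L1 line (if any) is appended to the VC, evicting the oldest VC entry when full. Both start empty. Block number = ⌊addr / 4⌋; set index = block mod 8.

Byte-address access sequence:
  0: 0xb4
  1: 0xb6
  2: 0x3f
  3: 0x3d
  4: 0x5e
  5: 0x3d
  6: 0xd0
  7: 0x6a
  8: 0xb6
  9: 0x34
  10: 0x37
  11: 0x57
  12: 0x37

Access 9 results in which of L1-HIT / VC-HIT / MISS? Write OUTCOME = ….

#0 0xb4→b45/s5 MISS; vc=[]
#1 0xb6→b45/s5 L1-HIT; vc=[]
#2 0x3f→b15/s7 MISS; vc=[]
#3 0x3d→b15/s7 L1-HIT; vc=[]
#4 0x5e→b23/s7 MISS; vc=[15]
#5 0x3d→b15/s7 VC-HIT; vc=[23]
#6 0xd0→b52/s4 MISS; vc=[23]
#7 0x6a→b26/s2 MISS; vc=[23]
#8 0xb6→b45/s5 L1-HIT; vc=[23]
#9 0x34→b13/s5 MISS; vc=[23,45]
#10 0x37→b13/s5 L1-HIT; vc=[23,45]
#11 0x57→b21/s5 MISS; vc=[23,45,13]
#12 0x37→b13/s5 VC-HIT; vc=[23,45,21]

OUTCOME = MISS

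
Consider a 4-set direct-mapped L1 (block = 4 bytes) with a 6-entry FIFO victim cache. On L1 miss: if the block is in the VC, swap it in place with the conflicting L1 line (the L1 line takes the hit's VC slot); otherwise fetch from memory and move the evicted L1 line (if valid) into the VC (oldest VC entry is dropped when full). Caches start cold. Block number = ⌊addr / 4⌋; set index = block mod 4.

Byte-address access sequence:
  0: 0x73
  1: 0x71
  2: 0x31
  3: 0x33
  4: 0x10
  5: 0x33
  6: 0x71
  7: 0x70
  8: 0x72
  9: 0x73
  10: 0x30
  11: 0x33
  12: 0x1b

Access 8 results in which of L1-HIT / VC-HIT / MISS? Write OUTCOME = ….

OUTCOME = L1-HIT

0: 0x73 (blk 28, set 0) → MISS  vc=[]
1: 0x71 (blk 28, set 0) → L1-HIT  vc=[]
2: 0x31 (blk 12, set 0) → MISS  vc=[28]
3: 0x33 (blk 12, set 0) → L1-HIT  vc=[28]
4: 0x10 (blk 4, set 0) → MISS  vc=[28, 12]
5: 0x33 (blk 12, set 0) → VC-HIT  vc=[28, 4]
6: 0x71 (blk 28, set 0) → VC-HIT  vc=[12, 4]
7: 0x70 (blk 28, set 0) → L1-HIT  vc=[12, 4]
8: 0x72 (blk 28, set 0) → L1-HIT  vc=[12, 4]
9: 0x73 (blk 28, set 0) → L1-HIT  vc=[12, 4]
10: 0x30 (blk 12, set 0) → VC-HIT  vc=[28, 4]
11: 0x33 (blk 12, set 0) → L1-HIT  vc=[28, 4]
12: 0x1b (blk 6, set 2) → MISS  vc=[28, 4]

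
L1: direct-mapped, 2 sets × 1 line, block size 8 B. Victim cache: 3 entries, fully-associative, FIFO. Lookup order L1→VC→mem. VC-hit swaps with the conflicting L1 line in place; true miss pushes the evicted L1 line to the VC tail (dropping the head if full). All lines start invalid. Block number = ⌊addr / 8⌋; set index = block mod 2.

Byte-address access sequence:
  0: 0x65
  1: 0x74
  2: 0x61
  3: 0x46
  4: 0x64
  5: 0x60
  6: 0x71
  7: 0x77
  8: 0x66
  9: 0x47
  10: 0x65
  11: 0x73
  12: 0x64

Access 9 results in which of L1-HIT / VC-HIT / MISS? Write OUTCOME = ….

#0 0x65→b12/s0 MISS; vc=[]
#1 0x74→b14/s0 MISS; vc=[12]
#2 0x61→b12/s0 VC-HIT; vc=[14]
#3 0x46→b8/s0 MISS; vc=[14,12]
#4 0x64→b12/s0 VC-HIT; vc=[14,8]
#5 0x60→b12/s0 L1-HIT; vc=[14,8]
#6 0x71→b14/s0 VC-HIT; vc=[12,8]
#7 0x77→b14/s0 L1-HIT; vc=[12,8]
#8 0x66→b12/s0 VC-HIT; vc=[14,8]
#9 0x47→b8/s0 VC-HIT; vc=[14,12]
#10 0x65→b12/s0 VC-HIT; vc=[14,8]
#11 0x73→b14/s0 VC-HIT; vc=[12,8]
#12 0x64→b12/s0 VC-HIT; vc=[14,8]

OUTCOME = VC-HIT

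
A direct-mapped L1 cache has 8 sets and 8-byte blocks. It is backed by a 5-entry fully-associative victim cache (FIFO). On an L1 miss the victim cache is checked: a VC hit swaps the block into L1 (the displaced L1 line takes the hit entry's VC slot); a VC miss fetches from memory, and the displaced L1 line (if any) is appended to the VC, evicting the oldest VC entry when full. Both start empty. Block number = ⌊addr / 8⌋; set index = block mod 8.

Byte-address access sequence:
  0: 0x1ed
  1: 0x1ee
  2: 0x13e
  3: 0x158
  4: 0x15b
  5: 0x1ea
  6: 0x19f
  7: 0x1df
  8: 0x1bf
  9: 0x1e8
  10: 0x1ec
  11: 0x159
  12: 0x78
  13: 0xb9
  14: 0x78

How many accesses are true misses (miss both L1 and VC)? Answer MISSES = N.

  [0] addr=0x1ed blk=61 s=5: MISS | VC []
  [1] addr=0x1ee blk=61 s=5: L1-HIT | VC []
  [2] addr=0x13e blk=39 s=7: MISS | VC []
  [3] addr=0x158 blk=43 s=3: MISS | VC []
  [4] addr=0x15b blk=43 s=3: L1-HIT | VC []
  [5] addr=0x1ea blk=61 s=5: L1-HIT | VC []
  [6] addr=0x19f blk=51 s=3: MISS | VC [43]
  [7] addr=0x1df blk=59 s=3: MISS | VC [43, 51]
  [8] addr=0x1bf blk=55 s=7: MISS | VC [43, 51, 39]
  [9] addr=0x1e8 blk=61 s=5: L1-HIT | VC [43, 51, 39]
  [10] addr=0x1ec blk=61 s=5: L1-HIT | VC [43, 51, 39]
  [11] addr=0x159 blk=43 s=3: VC-HIT | VC [59, 51, 39]
  [12] addr=0x78 blk=15 s=7: MISS | VC [59, 51, 39, 55]
  [13] addr=0xb9 blk=23 s=7: MISS | VC [59, 51, 39, 55, 15]
  [14] addr=0x78 blk=15 s=7: VC-HIT | VC [59, 51, 39, 55, 23]

MISSES = 8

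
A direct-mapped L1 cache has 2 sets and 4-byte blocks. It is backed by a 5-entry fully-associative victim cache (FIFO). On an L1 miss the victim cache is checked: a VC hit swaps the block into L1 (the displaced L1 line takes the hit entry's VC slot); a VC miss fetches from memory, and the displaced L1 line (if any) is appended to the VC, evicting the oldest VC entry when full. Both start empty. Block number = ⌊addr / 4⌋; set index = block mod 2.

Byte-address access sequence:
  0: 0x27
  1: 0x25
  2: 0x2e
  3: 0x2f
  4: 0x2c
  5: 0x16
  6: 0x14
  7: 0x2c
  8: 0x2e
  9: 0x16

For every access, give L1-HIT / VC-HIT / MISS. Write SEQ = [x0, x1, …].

  [0] addr=0x27 blk=9 s=1: MISS | VC []
  [1] addr=0x25 blk=9 s=1: L1-HIT | VC []
  [2] addr=0x2e blk=11 s=1: MISS | VC [9]
  [3] addr=0x2f blk=11 s=1: L1-HIT | VC [9]
  [4] addr=0x2c blk=11 s=1: L1-HIT | VC [9]
  [5] addr=0x16 blk=5 s=1: MISS | VC [9, 11]
  [6] addr=0x14 blk=5 s=1: L1-HIT | VC [9, 11]
  [7] addr=0x2c blk=11 s=1: VC-HIT | VC [9, 5]
  [8] addr=0x2e blk=11 s=1: L1-HIT | VC [9, 5]
  [9] addr=0x16 blk=5 s=1: VC-HIT | VC [9, 11]

SEQ = [MISS, L1-HIT, MISS, L1-HIT, L1-HIT, MISS, L1-HIT, VC-HIT, L1-HIT, VC-HIT]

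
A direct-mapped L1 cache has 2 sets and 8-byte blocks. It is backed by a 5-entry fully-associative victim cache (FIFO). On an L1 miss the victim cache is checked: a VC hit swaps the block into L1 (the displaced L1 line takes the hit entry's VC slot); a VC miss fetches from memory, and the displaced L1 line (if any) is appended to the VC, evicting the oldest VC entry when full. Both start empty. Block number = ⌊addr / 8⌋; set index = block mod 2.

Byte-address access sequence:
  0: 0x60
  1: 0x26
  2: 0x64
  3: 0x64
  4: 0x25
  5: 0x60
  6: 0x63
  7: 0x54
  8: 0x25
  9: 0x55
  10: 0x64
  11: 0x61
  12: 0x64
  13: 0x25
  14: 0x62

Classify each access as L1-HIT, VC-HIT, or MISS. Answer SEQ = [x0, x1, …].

SEQ = [MISS, MISS, VC-HIT, L1-HIT, VC-HIT, VC-HIT, L1-HIT, MISS, VC-HIT, VC-HIT, VC-HIT, L1-HIT, L1-HIT, VC-HIT, VC-HIT]

0: 0x60 (blk 12, set 0) → MISS  vc=[]
1: 0x26 (blk 4, set 0) → MISS  vc=[12]
2: 0x64 (blk 12, set 0) → VC-HIT  vc=[4]
3: 0x64 (blk 12, set 0) → L1-HIT  vc=[4]
4: 0x25 (blk 4, set 0) → VC-HIT  vc=[12]
5: 0x60 (blk 12, set 0) → VC-HIT  vc=[4]
6: 0x63 (blk 12, set 0) → L1-HIT  vc=[4]
7: 0x54 (blk 10, set 0) → MISS  vc=[4, 12]
8: 0x25 (blk 4, set 0) → VC-HIT  vc=[10, 12]
9: 0x55 (blk 10, set 0) → VC-HIT  vc=[4, 12]
10: 0x64 (blk 12, set 0) → VC-HIT  vc=[4, 10]
11: 0x61 (blk 12, set 0) → L1-HIT  vc=[4, 10]
12: 0x64 (blk 12, set 0) → L1-HIT  vc=[4, 10]
13: 0x25 (blk 4, set 0) → VC-HIT  vc=[12, 10]
14: 0x62 (blk 12, set 0) → VC-HIT  vc=[4, 10]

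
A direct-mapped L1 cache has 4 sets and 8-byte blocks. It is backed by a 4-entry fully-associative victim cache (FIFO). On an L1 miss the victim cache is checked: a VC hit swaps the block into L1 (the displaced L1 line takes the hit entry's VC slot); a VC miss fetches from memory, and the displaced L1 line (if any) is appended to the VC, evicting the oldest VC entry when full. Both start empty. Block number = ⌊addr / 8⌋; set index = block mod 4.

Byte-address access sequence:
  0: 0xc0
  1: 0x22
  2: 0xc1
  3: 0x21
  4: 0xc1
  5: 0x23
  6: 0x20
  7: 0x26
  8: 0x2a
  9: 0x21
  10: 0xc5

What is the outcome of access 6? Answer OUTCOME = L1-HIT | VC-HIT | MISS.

OUTCOME = L1-HIT

#0 0xc0→b24/s0 MISS; vc=[]
#1 0x22→b4/s0 MISS; vc=[24]
#2 0xc1→b24/s0 VC-HIT; vc=[4]
#3 0x21→b4/s0 VC-HIT; vc=[24]
#4 0xc1→b24/s0 VC-HIT; vc=[4]
#5 0x23→b4/s0 VC-HIT; vc=[24]
#6 0x20→b4/s0 L1-HIT; vc=[24]
#7 0x26→b4/s0 L1-HIT; vc=[24]
#8 0x2a→b5/s1 MISS; vc=[24]
#9 0x21→b4/s0 L1-HIT; vc=[24]
#10 0xc5→b24/s0 VC-HIT; vc=[4]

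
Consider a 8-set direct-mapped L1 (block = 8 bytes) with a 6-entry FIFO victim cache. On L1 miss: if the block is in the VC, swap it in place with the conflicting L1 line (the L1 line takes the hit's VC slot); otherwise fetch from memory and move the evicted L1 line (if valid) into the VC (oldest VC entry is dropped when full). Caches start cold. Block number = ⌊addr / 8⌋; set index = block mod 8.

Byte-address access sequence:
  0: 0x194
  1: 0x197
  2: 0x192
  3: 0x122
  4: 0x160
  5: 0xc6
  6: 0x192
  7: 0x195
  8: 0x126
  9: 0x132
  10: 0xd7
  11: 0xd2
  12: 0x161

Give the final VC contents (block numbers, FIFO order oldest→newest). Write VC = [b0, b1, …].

#0 0x194→b50/s2 MISS; vc=[]
#1 0x197→b50/s2 L1-HIT; vc=[]
#2 0x192→b50/s2 L1-HIT; vc=[]
#3 0x122→b36/s4 MISS; vc=[]
#4 0x160→b44/s4 MISS; vc=[36]
#5 0xc6→b24/s0 MISS; vc=[36]
#6 0x192→b50/s2 L1-HIT; vc=[36]
#7 0x195→b50/s2 L1-HIT; vc=[36]
#8 0x126→b36/s4 VC-HIT; vc=[44]
#9 0x132→b38/s6 MISS; vc=[44]
#10 0xd7→b26/s2 MISS; vc=[44,50]
#11 0xd2→b26/s2 L1-HIT; vc=[44,50]
#12 0x161→b44/s4 VC-HIT; vc=[36,50]

VC = [36, 50]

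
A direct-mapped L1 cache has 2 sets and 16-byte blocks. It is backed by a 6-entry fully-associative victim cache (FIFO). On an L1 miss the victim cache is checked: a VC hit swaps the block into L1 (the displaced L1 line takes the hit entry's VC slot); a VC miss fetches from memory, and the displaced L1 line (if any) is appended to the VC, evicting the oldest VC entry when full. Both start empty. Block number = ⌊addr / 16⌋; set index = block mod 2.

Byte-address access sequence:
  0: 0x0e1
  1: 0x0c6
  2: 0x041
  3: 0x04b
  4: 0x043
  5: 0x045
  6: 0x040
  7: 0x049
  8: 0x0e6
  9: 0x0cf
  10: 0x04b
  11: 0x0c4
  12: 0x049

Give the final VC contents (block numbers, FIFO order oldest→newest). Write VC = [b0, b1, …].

VC = [12, 14]

#0 0xe1→b14/s0 MISS; vc=[]
#1 0xc6→b12/s0 MISS; vc=[14]
#2 0x41→b4/s0 MISS; vc=[14,12]
#3 0x4b→b4/s0 L1-HIT; vc=[14,12]
#4 0x43→b4/s0 L1-HIT; vc=[14,12]
#5 0x45→b4/s0 L1-HIT; vc=[14,12]
#6 0x40→b4/s0 L1-HIT; vc=[14,12]
#7 0x49→b4/s0 L1-HIT; vc=[14,12]
#8 0xe6→b14/s0 VC-HIT; vc=[4,12]
#9 0xcf→b12/s0 VC-HIT; vc=[4,14]
#10 0x4b→b4/s0 VC-HIT; vc=[12,14]
#11 0xc4→b12/s0 VC-HIT; vc=[4,14]
#12 0x49→b4/s0 VC-HIT; vc=[12,14]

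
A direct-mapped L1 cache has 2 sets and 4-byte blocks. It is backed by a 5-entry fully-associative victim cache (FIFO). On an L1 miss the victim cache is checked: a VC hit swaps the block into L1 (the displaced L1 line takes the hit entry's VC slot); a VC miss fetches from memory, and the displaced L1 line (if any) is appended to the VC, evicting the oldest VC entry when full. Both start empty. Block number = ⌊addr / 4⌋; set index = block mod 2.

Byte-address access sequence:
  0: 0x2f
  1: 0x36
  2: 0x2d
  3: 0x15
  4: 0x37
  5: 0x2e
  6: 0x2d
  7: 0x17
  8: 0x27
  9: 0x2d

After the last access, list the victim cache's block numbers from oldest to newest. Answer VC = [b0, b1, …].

VC = [9, 13, 5]

0: 0x2f (blk 11, set 1) → MISS  vc=[]
1: 0x36 (blk 13, set 1) → MISS  vc=[11]
2: 0x2d (blk 11, set 1) → VC-HIT  vc=[13]
3: 0x15 (blk 5, set 1) → MISS  vc=[13, 11]
4: 0x37 (blk 13, set 1) → VC-HIT  vc=[5, 11]
5: 0x2e (blk 11, set 1) → VC-HIT  vc=[5, 13]
6: 0x2d (blk 11, set 1) → L1-HIT  vc=[5, 13]
7: 0x17 (blk 5, set 1) → VC-HIT  vc=[11, 13]
8: 0x27 (blk 9, set 1) → MISS  vc=[11, 13, 5]
9: 0x2d (blk 11, set 1) → VC-HIT  vc=[9, 13, 5]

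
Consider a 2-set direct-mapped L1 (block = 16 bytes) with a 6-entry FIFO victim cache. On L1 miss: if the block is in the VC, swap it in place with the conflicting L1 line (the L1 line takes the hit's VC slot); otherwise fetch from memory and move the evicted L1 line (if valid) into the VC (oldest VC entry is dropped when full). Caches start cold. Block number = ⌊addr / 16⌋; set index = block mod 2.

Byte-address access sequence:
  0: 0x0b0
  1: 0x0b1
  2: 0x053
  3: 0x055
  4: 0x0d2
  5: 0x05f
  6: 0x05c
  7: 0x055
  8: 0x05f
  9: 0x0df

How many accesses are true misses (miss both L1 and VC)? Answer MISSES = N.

#0 0xb0→b11/s1 MISS; vc=[]
#1 0xb1→b11/s1 L1-HIT; vc=[]
#2 0x53→b5/s1 MISS; vc=[11]
#3 0x55→b5/s1 L1-HIT; vc=[11]
#4 0xd2→b13/s1 MISS; vc=[11,5]
#5 0x5f→b5/s1 VC-HIT; vc=[11,13]
#6 0x5c→b5/s1 L1-HIT; vc=[11,13]
#7 0x55→b5/s1 L1-HIT; vc=[11,13]
#8 0x5f→b5/s1 L1-HIT; vc=[11,13]
#9 0xdf→b13/s1 VC-HIT; vc=[11,5]

MISSES = 3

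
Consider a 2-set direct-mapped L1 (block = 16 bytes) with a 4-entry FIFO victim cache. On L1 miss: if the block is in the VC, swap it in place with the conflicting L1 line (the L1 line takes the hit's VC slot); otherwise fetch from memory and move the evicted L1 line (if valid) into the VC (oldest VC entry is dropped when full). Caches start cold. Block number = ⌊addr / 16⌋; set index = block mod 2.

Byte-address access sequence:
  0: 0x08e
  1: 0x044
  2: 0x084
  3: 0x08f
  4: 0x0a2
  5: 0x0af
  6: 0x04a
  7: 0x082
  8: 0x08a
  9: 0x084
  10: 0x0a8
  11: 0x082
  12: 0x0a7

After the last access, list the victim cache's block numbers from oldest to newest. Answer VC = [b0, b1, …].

VC = [8, 4]

#0 0x8e→b8/s0 MISS; vc=[]
#1 0x44→b4/s0 MISS; vc=[8]
#2 0x84→b8/s0 VC-HIT; vc=[4]
#3 0x8f→b8/s0 L1-HIT; vc=[4]
#4 0xa2→b10/s0 MISS; vc=[4,8]
#5 0xaf→b10/s0 L1-HIT; vc=[4,8]
#6 0x4a→b4/s0 VC-HIT; vc=[10,8]
#7 0x82→b8/s0 VC-HIT; vc=[10,4]
#8 0x8a→b8/s0 L1-HIT; vc=[10,4]
#9 0x84→b8/s0 L1-HIT; vc=[10,4]
#10 0xa8→b10/s0 VC-HIT; vc=[8,4]
#11 0x82→b8/s0 VC-HIT; vc=[10,4]
#12 0xa7→b10/s0 VC-HIT; vc=[8,4]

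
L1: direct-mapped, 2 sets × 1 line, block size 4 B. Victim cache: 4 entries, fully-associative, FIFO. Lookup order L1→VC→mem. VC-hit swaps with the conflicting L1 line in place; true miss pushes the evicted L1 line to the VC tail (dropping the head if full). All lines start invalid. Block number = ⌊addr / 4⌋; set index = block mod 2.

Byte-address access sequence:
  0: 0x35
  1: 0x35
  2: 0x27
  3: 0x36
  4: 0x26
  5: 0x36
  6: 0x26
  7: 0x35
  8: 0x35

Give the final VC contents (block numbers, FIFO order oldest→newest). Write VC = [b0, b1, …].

  [0] addr=0x35 blk=13 s=1: MISS | VC []
  [1] addr=0x35 blk=13 s=1: L1-HIT | VC []
  [2] addr=0x27 blk=9 s=1: MISS | VC [13]
  [3] addr=0x36 blk=13 s=1: VC-HIT | VC [9]
  [4] addr=0x26 blk=9 s=1: VC-HIT | VC [13]
  [5] addr=0x36 blk=13 s=1: VC-HIT | VC [9]
  [6] addr=0x26 blk=9 s=1: VC-HIT | VC [13]
  [7] addr=0x35 blk=13 s=1: VC-HIT | VC [9]
  [8] addr=0x35 blk=13 s=1: L1-HIT | VC [9]

VC = [9]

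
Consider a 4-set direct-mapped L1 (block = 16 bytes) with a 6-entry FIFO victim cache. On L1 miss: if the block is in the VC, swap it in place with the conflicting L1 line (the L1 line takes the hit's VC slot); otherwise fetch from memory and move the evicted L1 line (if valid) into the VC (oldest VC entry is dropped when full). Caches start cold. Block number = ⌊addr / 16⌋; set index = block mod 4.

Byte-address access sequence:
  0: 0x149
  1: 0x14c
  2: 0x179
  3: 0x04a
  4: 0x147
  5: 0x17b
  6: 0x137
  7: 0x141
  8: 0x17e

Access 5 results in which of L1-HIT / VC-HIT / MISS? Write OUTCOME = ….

OUTCOME = L1-HIT

#0 0x149→b20/s0 MISS; vc=[]
#1 0x14c→b20/s0 L1-HIT; vc=[]
#2 0x179→b23/s3 MISS; vc=[]
#3 0x4a→b4/s0 MISS; vc=[20]
#4 0x147→b20/s0 VC-HIT; vc=[4]
#5 0x17b→b23/s3 L1-HIT; vc=[4]
#6 0x137→b19/s3 MISS; vc=[4,23]
#7 0x141→b20/s0 L1-HIT; vc=[4,23]
#8 0x17e→b23/s3 VC-HIT; vc=[4,19]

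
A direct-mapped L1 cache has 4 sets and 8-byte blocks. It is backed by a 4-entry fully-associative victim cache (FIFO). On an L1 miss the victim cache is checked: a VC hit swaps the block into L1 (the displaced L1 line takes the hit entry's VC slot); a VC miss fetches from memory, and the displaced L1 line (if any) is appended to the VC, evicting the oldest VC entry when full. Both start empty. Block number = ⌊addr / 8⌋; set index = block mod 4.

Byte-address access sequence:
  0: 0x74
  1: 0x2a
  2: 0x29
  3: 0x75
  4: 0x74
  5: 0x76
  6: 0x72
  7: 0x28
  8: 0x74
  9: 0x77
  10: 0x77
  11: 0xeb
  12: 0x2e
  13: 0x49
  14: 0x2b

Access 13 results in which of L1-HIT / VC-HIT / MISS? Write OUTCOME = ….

#0 0x74→b14/s2 MISS; vc=[]
#1 0x2a→b5/s1 MISS; vc=[]
#2 0x29→b5/s1 L1-HIT; vc=[]
#3 0x75→b14/s2 L1-HIT; vc=[]
#4 0x74→b14/s2 L1-HIT; vc=[]
#5 0x76→b14/s2 L1-HIT; vc=[]
#6 0x72→b14/s2 L1-HIT; vc=[]
#7 0x28→b5/s1 L1-HIT; vc=[]
#8 0x74→b14/s2 L1-HIT; vc=[]
#9 0x77→b14/s2 L1-HIT; vc=[]
#10 0x77→b14/s2 L1-HIT; vc=[]
#11 0xeb→b29/s1 MISS; vc=[5]
#12 0x2e→b5/s1 VC-HIT; vc=[29]
#13 0x49→b9/s1 MISS; vc=[29,5]
#14 0x2b→b5/s1 VC-HIT; vc=[29,9]

OUTCOME = MISS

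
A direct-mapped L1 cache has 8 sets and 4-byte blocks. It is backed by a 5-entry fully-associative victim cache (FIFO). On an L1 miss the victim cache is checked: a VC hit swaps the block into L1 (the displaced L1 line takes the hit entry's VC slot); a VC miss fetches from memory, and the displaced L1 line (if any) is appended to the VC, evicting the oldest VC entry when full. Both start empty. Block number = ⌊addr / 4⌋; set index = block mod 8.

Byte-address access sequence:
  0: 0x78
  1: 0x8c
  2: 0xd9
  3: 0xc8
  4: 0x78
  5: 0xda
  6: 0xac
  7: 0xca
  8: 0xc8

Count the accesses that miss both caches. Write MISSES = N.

MISSES = 5

0: 0x78 (blk 30, set 6) → MISS  vc=[]
1: 0x8c (blk 35, set 3) → MISS  vc=[]
2: 0xd9 (blk 54, set 6) → MISS  vc=[30]
3: 0xc8 (blk 50, set 2) → MISS  vc=[30]
4: 0x78 (blk 30, set 6) → VC-HIT  vc=[54]
5: 0xda (blk 54, set 6) → VC-HIT  vc=[30]
6: 0xac (blk 43, set 3) → MISS  vc=[30, 35]
7: 0xca (blk 50, set 2) → L1-HIT  vc=[30, 35]
8: 0xc8 (blk 50, set 2) → L1-HIT  vc=[30, 35]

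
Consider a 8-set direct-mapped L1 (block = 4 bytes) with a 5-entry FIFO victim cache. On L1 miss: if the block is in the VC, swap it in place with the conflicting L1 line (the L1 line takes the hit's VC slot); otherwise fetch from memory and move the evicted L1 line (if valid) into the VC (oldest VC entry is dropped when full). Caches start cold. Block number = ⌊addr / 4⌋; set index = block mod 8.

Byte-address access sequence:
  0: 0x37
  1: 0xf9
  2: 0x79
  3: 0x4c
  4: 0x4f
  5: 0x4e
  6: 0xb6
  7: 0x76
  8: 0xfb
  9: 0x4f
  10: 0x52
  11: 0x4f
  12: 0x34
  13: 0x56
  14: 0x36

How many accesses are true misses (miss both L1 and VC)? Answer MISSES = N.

MISSES = 8

  [0] addr=0x37 blk=13 s=5: MISS | VC []
  [1] addr=0xf9 blk=62 s=6: MISS | VC []
  [2] addr=0x79 blk=30 s=6: MISS | VC [62]
  [3] addr=0x4c blk=19 s=3: MISS | VC [62]
  [4] addr=0x4f blk=19 s=3: L1-HIT | VC [62]
  [5] addr=0x4e blk=19 s=3: L1-HIT | VC [62]
  [6] addr=0xb6 blk=45 s=5: MISS | VC [62, 13]
  [7] addr=0x76 blk=29 s=5: MISS | VC [62, 13, 45]
  [8] addr=0xfb blk=62 s=6: VC-HIT | VC [30, 13, 45]
  [9] addr=0x4f blk=19 s=3: L1-HIT | VC [30, 13, 45]
  [10] addr=0x52 blk=20 s=4: MISS | VC [30, 13, 45]
  [11] addr=0x4f blk=19 s=3: L1-HIT | VC [30, 13, 45]
  [12] addr=0x34 blk=13 s=5: VC-HIT | VC [30, 29, 45]
  [13] addr=0x56 blk=21 s=5: MISS | VC [30, 29, 45, 13]
  [14] addr=0x36 blk=13 s=5: VC-HIT | VC [30, 29, 45, 21]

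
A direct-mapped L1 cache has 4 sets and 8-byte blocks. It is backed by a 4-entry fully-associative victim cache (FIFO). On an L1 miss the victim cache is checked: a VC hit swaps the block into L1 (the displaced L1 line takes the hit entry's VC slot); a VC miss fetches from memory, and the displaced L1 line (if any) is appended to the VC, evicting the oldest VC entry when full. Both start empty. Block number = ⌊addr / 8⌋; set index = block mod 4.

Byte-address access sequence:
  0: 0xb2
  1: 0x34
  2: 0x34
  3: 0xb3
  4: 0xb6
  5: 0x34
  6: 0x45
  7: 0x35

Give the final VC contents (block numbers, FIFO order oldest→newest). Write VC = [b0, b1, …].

VC = [22]

  [0] addr=0xb2 blk=22 s=2: MISS | VC []
  [1] addr=0x34 blk=6 s=2: MISS | VC [22]
  [2] addr=0x34 blk=6 s=2: L1-HIT | VC [22]
  [3] addr=0xb3 blk=22 s=2: VC-HIT | VC [6]
  [4] addr=0xb6 blk=22 s=2: L1-HIT | VC [6]
  [5] addr=0x34 blk=6 s=2: VC-HIT | VC [22]
  [6] addr=0x45 blk=8 s=0: MISS | VC [22]
  [7] addr=0x35 blk=6 s=2: L1-HIT | VC [22]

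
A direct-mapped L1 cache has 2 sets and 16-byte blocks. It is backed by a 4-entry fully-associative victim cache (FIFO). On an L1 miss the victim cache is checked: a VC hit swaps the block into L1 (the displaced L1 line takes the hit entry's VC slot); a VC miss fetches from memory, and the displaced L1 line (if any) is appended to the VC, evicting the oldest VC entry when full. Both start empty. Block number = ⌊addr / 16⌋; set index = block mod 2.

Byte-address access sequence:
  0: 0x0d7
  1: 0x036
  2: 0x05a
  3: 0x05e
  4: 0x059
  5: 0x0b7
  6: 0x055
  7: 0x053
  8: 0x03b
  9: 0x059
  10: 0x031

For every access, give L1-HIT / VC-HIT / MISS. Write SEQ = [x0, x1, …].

0: 0xd7 (blk 13, set 1) → MISS  vc=[]
1: 0x36 (blk 3, set 1) → MISS  vc=[13]
2: 0x5a (blk 5, set 1) → MISS  vc=[13, 3]
3: 0x5e (blk 5, set 1) → L1-HIT  vc=[13, 3]
4: 0x59 (blk 5, set 1) → L1-HIT  vc=[13, 3]
5: 0xb7 (blk 11, set 1) → MISS  vc=[13, 3, 5]
6: 0x55 (blk 5, set 1) → VC-HIT  vc=[13, 3, 11]
7: 0x53 (blk 5, set 1) → L1-HIT  vc=[13, 3, 11]
8: 0x3b (blk 3, set 1) → VC-HIT  vc=[13, 5, 11]
9: 0x59 (blk 5, set 1) → VC-HIT  vc=[13, 3, 11]
10: 0x31 (blk 3, set 1) → VC-HIT  vc=[13, 5, 11]

SEQ = [MISS, MISS, MISS, L1-HIT, L1-HIT, MISS, VC-HIT, L1-HIT, VC-HIT, VC-HIT, VC-HIT]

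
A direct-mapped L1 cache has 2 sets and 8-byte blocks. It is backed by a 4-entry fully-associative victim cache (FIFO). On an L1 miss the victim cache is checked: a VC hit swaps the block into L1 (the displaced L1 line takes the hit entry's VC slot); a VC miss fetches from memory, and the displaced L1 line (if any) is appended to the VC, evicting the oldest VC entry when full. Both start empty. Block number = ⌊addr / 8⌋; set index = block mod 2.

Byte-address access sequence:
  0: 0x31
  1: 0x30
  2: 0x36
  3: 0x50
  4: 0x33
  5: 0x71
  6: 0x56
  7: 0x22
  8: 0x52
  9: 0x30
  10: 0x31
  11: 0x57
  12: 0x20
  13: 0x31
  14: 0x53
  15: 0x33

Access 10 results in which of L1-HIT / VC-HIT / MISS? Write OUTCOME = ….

  [0] addr=0x31 blk=6 s=0: MISS | VC []
  [1] addr=0x30 blk=6 s=0: L1-HIT | VC []
  [2] addr=0x36 blk=6 s=0: L1-HIT | VC []
  [3] addr=0x50 blk=10 s=0: MISS | VC [6]
  [4] addr=0x33 blk=6 s=0: VC-HIT | VC [10]
  [5] addr=0x71 blk=14 s=0: MISS | VC [10, 6]
  [6] addr=0x56 blk=10 s=0: VC-HIT | VC [14, 6]
  [7] addr=0x22 blk=4 s=0: MISS | VC [14, 6, 10]
  [8] addr=0x52 blk=10 s=0: VC-HIT | VC [14, 6, 4]
  [9] addr=0x30 blk=6 s=0: VC-HIT | VC [14, 10, 4]
  [10] addr=0x31 blk=6 s=0: L1-HIT | VC [14, 10, 4]
  [11] addr=0x57 blk=10 s=0: VC-HIT | VC [14, 6, 4]
  [12] addr=0x20 blk=4 s=0: VC-HIT | VC [14, 6, 10]
  [13] addr=0x31 blk=6 s=0: VC-HIT | VC [14, 4, 10]
  [14] addr=0x53 blk=10 s=0: VC-HIT | VC [14, 4, 6]
  [15] addr=0x33 blk=6 s=0: VC-HIT | VC [14, 4, 10]

OUTCOME = L1-HIT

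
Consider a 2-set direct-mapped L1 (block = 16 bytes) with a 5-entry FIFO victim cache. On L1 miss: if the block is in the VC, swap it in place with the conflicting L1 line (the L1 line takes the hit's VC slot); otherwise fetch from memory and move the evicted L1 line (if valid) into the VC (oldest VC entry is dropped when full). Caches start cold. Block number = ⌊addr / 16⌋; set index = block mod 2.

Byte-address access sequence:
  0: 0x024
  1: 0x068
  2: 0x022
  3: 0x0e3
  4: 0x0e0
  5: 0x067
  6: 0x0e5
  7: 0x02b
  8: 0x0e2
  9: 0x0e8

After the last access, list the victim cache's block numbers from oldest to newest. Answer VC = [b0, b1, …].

#0 0x24→b2/s0 MISS; vc=[]
#1 0x68→b6/s0 MISS; vc=[2]
#2 0x22→b2/s0 VC-HIT; vc=[6]
#3 0xe3→b14/s0 MISS; vc=[6,2]
#4 0xe0→b14/s0 L1-HIT; vc=[6,2]
#5 0x67→b6/s0 VC-HIT; vc=[14,2]
#6 0xe5→b14/s0 VC-HIT; vc=[6,2]
#7 0x2b→b2/s0 VC-HIT; vc=[6,14]
#8 0xe2→b14/s0 VC-HIT; vc=[6,2]
#9 0xe8→b14/s0 L1-HIT; vc=[6,2]

VC = [6, 2]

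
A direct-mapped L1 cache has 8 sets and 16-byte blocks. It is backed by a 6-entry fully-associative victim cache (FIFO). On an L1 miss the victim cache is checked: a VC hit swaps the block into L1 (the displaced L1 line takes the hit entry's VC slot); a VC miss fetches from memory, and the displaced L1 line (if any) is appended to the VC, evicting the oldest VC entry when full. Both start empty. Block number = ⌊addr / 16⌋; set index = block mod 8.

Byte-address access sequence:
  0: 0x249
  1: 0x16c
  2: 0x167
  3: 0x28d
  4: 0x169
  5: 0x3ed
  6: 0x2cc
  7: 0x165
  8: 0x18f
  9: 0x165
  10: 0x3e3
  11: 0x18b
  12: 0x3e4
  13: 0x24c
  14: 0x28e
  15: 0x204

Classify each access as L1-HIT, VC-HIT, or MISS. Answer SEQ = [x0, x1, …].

#0 0x249→b36/s4 MISS; vc=[]
#1 0x16c→b22/s6 MISS; vc=[]
#2 0x167→b22/s6 L1-HIT; vc=[]
#3 0x28d→b40/s0 MISS; vc=[]
#4 0x169→b22/s6 L1-HIT; vc=[]
#5 0x3ed→b62/s6 MISS; vc=[22]
#6 0x2cc→b44/s4 MISS; vc=[22,36]
#7 0x165→b22/s6 VC-HIT; vc=[62,36]
#8 0x18f→b24/s0 MISS; vc=[62,36,40]
#9 0x165→b22/s6 L1-HIT; vc=[62,36,40]
#10 0x3e3→b62/s6 VC-HIT; vc=[22,36,40]
#11 0x18b→b24/s0 L1-HIT; vc=[22,36,40]
#12 0x3e4→b62/s6 L1-HIT; vc=[22,36,40]
#13 0x24c→b36/s4 VC-HIT; vc=[22,44,40]
#14 0x28e→b40/s0 VC-HIT; vc=[22,44,24]
#15 0x204→b32/s0 MISS; vc=[22,44,24,40]

SEQ = [MISS, MISS, L1-HIT, MISS, L1-HIT, MISS, MISS, VC-HIT, MISS, L1-HIT, VC-HIT, L1-HIT, L1-HIT, VC-HIT, VC-HIT, MISS]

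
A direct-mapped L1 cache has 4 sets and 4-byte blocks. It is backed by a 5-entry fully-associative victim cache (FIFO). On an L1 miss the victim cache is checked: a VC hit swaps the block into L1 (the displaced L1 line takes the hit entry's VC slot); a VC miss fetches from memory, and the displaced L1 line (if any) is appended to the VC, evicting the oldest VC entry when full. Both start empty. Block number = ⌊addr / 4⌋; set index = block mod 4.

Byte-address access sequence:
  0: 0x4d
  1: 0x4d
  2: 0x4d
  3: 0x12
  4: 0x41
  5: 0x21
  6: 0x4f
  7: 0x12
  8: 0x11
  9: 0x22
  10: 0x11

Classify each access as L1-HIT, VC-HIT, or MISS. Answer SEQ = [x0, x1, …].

  [0] addr=0x4d blk=19 s=3: MISS | VC []
  [1] addr=0x4d blk=19 s=3: L1-HIT | VC []
  [2] addr=0x4d blk=19 s=3: L1-HIT | VC []
  [3] addr=0x12 blk=4 s=0: MISS | VC []
  [4] addr=0x41 blk=16 s=0: MISS | VC [4]
  [5] addr=0x21 blk=8 s=0: MISS | VC [4, 16]
  [6] addr=0x4f blk=19 s=3: L1-HIT | VC [4, 16]
  [7] addr=0x12 blk=4 s=0: VC-HIT | VC [8, 16]
  [8] addr=0x11 blk=4 s=0: L1-HIT | VC [8, 16]
  [9] addr=0x22 blk=8 s=0: VC-HIT | VC [4, 16]
  [10] addr=0x11 blk=4 s=0: VC-HIT | VC [8, 16]

SEQ = [MISS, L1-HIT, L1-HIT, MISS, MISS, MISS, L1-HIT, VC-HIT, L1-HIT, VC-HIT, VC-HIT]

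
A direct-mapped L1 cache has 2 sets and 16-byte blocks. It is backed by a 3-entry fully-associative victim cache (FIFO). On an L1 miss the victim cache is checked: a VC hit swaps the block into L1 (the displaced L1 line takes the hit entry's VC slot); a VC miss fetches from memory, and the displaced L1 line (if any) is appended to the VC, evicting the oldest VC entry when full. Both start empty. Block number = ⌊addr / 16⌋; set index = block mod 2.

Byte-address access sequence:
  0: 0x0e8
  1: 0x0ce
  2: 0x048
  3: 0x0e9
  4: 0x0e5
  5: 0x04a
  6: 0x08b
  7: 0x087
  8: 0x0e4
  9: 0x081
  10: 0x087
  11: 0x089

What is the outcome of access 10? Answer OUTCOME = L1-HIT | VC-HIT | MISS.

OUTCOME = L1-HIT

#0 0xe8→b14/s0 MISS; vc=[]
#1 0xce→b12/s0 MISS; vc=[14]
#2 0x48→b4/s0 MISS; vc=[14,12]
#3 0xe9→b14/s0 VC-HIT; vc=[4,12]
#4 0xe5→b14/s0 L1-HIT; vc=[4,12]
#5 0x4a→b4/s0 VC-HIT; vc=[14,12]
#6 0x8b→b8/s0 MISS; vc=[14,12,4]
#7 0x87→b8/s0 L1-HIT; vc=[14,12,4]
#8 0xe4→b14/s0 VC-HIT; vc=[8,12,4]
#9 0x81→b8/s0 VC-HIT; vc=[14,12,4]
#10 0x87→b8/s0 L1-HIT; vc=[14,12,4]
#11 0x89→b8/s0 L1-HIT; vc=[14,12,4]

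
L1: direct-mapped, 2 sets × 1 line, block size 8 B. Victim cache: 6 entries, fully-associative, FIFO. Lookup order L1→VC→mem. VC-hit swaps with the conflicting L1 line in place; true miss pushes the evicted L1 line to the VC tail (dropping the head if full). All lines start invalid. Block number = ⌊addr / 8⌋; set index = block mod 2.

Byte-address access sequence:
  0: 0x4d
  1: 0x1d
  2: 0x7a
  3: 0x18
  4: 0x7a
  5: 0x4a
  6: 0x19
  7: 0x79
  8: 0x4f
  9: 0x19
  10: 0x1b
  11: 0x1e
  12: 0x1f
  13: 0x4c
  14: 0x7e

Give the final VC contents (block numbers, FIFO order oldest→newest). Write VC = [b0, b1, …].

VC = [3, 9]

#0 0x4d→b9/s1 MISS; vc=[]
#1 0x1d→b3/s1 MISS; vc=[9]
#2 0x7a→b15/s1 MISS; vc=[9,3]
#3 0x18→b3/s1 VC-HIT; vc=[9,15]
#4 0x7a→b15/s1 VC-HIT; vc=[9,3]
#5 0x4a→b9/s1 VC-HIT; vc=[15,3]
#6 0x19→b3/s1 VC-HIT; vc=[15,9]
#7 0x79→b15/s1 VC-HIT; vc=[3,9]
#8 0x4f→b9/s1 VC-HIT; vc=[3,15]
#9 0x19→b3/s1 VC-HIT; vc=[9,15]
#10 0x1b→b3/s1 L1-HIT; vc=[9,15]
#11 0x1e→b3/s1 L1-HIT; vc=[9,15]
#12 0x1f→b3/s1 L1-HIT; vc=[9,15]
#13 0x4c→b9/s1 VC-HIT; vc=[3,15]
#14 0x7e→b15/s1 VC-HIT; vc=[3,9]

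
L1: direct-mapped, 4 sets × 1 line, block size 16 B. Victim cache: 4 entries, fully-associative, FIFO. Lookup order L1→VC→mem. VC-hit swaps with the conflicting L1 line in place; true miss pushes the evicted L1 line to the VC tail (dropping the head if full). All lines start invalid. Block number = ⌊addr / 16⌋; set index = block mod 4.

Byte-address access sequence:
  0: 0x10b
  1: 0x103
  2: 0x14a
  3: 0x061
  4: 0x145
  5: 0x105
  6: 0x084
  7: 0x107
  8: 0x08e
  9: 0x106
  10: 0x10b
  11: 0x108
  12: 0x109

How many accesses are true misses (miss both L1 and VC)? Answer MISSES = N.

MISSES = 4

0: 0x10b (blk 16, set 0) → MISS  vc=[]
1: 0x103 (blk 16, set 0) → L1-HIT  vc=[]
2: 0x14a (blk 20, set 0) → MISS  vc=[16]
3: 0x61 (blk 6, set 2) → MISS  vc=[16]
4: 0x145 (blk 20, set 0) → L1-HIT  vc=[16]
5: 0x105 (blk 16, set 0) → VC-HIT  vc=[20]
6: 0x84 (blk 8, set 0) → MISS  vc=[20, 16]
7: 0x107 (blk 16, set 0) → VC-HIT  vc=[20, 8]
8: 0x8e (blk 8, set 0) → VC-HIT  vc=[20, 16]
9: 0x106 (blk 16, set 0) → VC-HIT  vc=[20, 8]
10: 0x10b (blk 16, set 0) → L1-HIT  vc=[20, 8]
11: 0x108 (blk 16, set 0) → L1-HIT  vc=[20, 8]
12: 0x109 (blk 16, set 0) → L1-HIT  vc=[20, 8]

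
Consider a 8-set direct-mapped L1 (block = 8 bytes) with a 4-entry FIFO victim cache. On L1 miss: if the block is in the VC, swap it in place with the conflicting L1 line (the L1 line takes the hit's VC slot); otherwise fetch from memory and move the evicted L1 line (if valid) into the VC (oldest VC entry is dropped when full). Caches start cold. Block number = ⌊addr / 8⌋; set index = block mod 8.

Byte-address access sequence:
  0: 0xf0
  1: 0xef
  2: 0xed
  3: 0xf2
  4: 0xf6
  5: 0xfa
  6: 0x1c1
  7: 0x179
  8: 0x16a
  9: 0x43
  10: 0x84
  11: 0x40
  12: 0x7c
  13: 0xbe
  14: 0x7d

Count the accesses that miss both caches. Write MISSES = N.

MISSES = 10

0: 0xf0 (blk 30, set 6) → MISS  vc=[]
1: 0xef (blk 29, set 5) → MISS  vc=[]
2: 0xed (blk 29, set 5) → L1-HIT  vc=[]
3: 0xf2 (blk 30, set 6) → L1-HIT  vc=[]
4: 0xf6 (blk 30, set 6) → L1-HIT  vc=[]
5: 0xfa (blk 31, set 7) → MISS  vc=[]
6: 0x1c1 (blk 56, set 0) → MISS  vc=[]
7: 0x179 (blk 47, set 7) → MISS  vc=[31]
8: 0x16a (blk 45, set 5) → MISS  vc=[31, 29]
9: 0x43 (blk 8, set 0) → MISS  vc=[31, 29, 56]
10: 0x84 (blk 16, set 0) → MISS  vc=[31, 29, 56, 8]
11: 0x40 (blk 8, set 0) → VC-HIT  vc=[31, 29, 56, 16]
12: 0x7c (blk 15, set 7) → MISS  vc=[29, 56, 16, 47]
13: 0xbe (blk 23, set 7) → MISS  vc=[56, 16, 47, 15]
14: 0x7d (blk 15, set 7) → VC-HIT  vc=[56, 16, 47, 23]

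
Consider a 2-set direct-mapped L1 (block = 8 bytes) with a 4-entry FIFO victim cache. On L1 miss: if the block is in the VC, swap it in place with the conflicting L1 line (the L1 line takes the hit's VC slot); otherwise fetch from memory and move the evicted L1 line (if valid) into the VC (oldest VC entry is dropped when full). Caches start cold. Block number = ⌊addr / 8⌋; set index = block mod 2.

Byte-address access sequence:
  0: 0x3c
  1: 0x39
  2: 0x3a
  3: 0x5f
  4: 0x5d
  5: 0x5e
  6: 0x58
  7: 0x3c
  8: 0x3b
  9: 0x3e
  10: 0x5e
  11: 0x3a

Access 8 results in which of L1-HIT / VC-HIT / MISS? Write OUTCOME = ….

  [0] addr=0x3c blk=7 s=1: MISS | VC []
  [1] addr=0x39 blk=7 s=1: L1-HIT | VC []
  [2] addr=0x3a blk=7 s=1: L1-HIT | VC []
  [3] addr=0x5f blk=11 s=1: MISS | VC [7]
  [4] addr=0x5d blk=11 s=1: L1-HIT | VC [7]
  [5] addr=0x5e blk=11 s=1: L1-HIT | VC [7]
  [6] addr=0x58 blk=11 s=1: L1-HIT | VC [7]
  [7] addr=0x3c blk=7 s=1: VC-HIT | VC [11]
  [8] addr=0x3b blk=7 s=1: L1-HIT | VC [11]
  [9] addr=0x3e blk=7 s=1: L1-HIT | VC [11]
  [10] addr=0x5e blk=11 s=1: VC-HIT | VC [7]
  [11] addr=0x3a blk=7 s=1: VC-HIT | VC [11]

OUTCOME = L1-HIT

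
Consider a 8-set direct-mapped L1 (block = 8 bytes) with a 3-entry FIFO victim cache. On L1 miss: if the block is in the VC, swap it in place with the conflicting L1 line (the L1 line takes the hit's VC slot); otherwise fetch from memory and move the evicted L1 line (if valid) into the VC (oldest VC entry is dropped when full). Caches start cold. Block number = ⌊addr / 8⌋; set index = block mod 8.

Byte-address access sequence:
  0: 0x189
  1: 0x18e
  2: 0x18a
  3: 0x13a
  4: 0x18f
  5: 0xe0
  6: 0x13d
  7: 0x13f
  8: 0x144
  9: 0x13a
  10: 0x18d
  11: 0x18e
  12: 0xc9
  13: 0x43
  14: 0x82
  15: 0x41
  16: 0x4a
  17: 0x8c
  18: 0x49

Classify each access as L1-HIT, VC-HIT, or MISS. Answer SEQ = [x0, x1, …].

SEQ = [MISS, L1-HIT, L1-HIT, MISS, L1-HIT, MISS, L1-HIT, L1-HIT, MISS, L1-HIT, L1-HIT, L1-HIT, MISS, MISS, MISS, VC-HIT, MISS, MISS, VC-HIT]

0: 0x189 (blk 49, set 1) → MISS  vc=[]
1: 0x18e (blk 49, set 1) → L1-HIT  vc=[]
2: 0x18a (blk 49, set 1) → L1-HIT  vc=[]
3: 0x13a (blk 39, set 7) → MISS  vc=[]
4: 0x18f (blk 49, set 1) → L1-HIT  vc=[]
5: 0xe0 (blk 28, set 4) → MISS  vc=[]
6: 0x13d (blk 39, set 7) → L1-HIT  vc=[]
7: 0x13f (blk 39, set 7) → L1-HIT  vc=[]
8: 0x144 (blk 40, set 0) → MISS  vc=[]
9: 0x13a (blk 39, set 7) → L1-HIT  vc=[]
10: 0x18d (blk 49, set 1) → L1-HIT  vc=[]
11: 0x18e (blk 49, set 1) → L1-HIT  vc=[]
12: 0xc9 (blk 25, set 1) → MISS  vc=[49]
13: 0x43 (blk 8, set 0) → MISS  vc=[49, 40]
14: 0x82 (blk 16, set 0) → MISS  vc=[49, 40, 8]
15: 0x41 (blk 8, set 0) → VC-HIT  vc=[49, 40, 16]
16: 0x4a (blk 9, set 1) → MISS  vc=[40, 16, 25]
17: 0x8c (blk 17, set 1) → MISS  vc=[16, 25, 9]
18: 0x49 (blk 9, set 1) → VC-HIT  vc=[16, 25, 17]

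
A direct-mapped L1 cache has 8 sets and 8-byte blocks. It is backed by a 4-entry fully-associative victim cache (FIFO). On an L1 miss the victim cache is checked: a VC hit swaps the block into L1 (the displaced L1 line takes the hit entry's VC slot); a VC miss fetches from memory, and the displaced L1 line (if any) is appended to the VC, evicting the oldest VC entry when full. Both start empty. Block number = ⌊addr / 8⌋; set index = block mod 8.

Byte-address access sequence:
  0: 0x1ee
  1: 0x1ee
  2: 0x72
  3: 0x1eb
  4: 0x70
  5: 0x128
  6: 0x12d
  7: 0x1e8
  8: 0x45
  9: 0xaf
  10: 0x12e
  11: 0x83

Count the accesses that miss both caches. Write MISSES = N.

#0 0x1ee→b61/s5 MISS; vc=[]
#1 0x1ee→b61/s5 L1-HIT; vc=[]
#2 0x72→b14/s6 MISS; vc=[]
#3 0x1eb→b61/s5 L1-HIT; vc=[]
#4 0x70→b14/s6 L1-HIT; vc=[]
#5 0x128→b37/s5 MISS; vc=[61]
#6 0x12d→b37/s5 L1-HIT; vc=[61]
#7 0x1e8→b61/s5 VC-HIT; vc=[37]
#8 0x45→b8/s0 MISS; vc=[37]
#9 0xaf→b21/s5 MISS; vc=[37,61]
#10 0x12e→b37/s5 VC-HIT; vc=[21,61]
#11 0x83→b16/s0 MISS; vc=[21,61,8]

MISSES = 6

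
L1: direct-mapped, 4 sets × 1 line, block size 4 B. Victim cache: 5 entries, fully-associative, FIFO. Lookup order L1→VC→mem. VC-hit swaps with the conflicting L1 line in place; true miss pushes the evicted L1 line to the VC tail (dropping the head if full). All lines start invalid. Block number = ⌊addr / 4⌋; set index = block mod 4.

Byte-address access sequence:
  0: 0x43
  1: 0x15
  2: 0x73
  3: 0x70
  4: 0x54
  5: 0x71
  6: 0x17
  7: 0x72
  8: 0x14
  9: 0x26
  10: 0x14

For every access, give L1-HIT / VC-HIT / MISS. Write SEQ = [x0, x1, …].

SEQ = [MISS, MISS, MISS, L1-HIT, MISS, L1-HIT, VC-HIT, L1-HIT, L1-HIT, MISS, VC-HIT]

0: 0x43 (blk 16, set 0) → MISS  vc=[]
1: 0x15 (blk 5, set 1) → MISS  vc=[]
2: 0x73 (blk 28, set 0) → MISS  vc=[16]
3: 0x70 (blk 28, set 0) → L1-HIT  vc=[16]
4: 0x54 (blk 21, set 1) → MISS  vc=[16, 5]
5: 0x71 (blk 28, set 0) → L1-HIT  vc=[16, 5]
6: 0x17 (blk 5, set 1) → VC-HIT  vc=[16, 21]
7: 0x72 (blk 28, set 0) → L1-HIT  vc=[16, 21]
8: 0x14 (blk 5, set 1) → L1-HIT  vc=[16, 21]
9: 0x26 (blk 9, set 1) → MISS  vc=[16, 21, 5]
10: 0x14 (blk 5, set 1) → VC-HIT  vc=[16, 21, 9]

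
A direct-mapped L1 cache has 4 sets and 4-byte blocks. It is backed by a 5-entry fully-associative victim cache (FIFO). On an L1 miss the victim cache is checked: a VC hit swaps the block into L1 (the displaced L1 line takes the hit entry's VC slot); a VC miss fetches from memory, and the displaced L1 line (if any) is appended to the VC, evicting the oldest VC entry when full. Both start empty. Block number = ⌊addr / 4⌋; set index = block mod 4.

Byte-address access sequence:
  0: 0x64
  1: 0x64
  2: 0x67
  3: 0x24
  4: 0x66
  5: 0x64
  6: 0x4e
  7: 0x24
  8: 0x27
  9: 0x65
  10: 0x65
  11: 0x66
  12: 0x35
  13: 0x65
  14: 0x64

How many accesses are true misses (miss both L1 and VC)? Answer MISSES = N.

#0 0x64→b25/s1 MISS; vc=[]
#1 0x64→b25/s1 L1-HIT; vc=[]
#2 0x67→b25/s1 L1-HIT; vc=[]
#3 0x24→b9/s1 MISS; vc=[25]
#4 0x66→b25/s1 VC-HIT; vc=[9]
#5 0x64→b25/s1 L1-HIT; vc=[9]
#6 0x4e→b19/s3 MISS; vc=[9]
#7 0x24→b9/s1 VC-HIT; vc=[25]
#8 0x27→b9/s1 L1-HIT; vc=[25]
#9 0x65→b25/s1 VC-HIT; vc=[9]
#10 0x65→b25/s1 L1-HIT; vc=[9]
#11 0x66→b25/s1 L1-HIT; vc=[9]
#12 0x35→b13/s1 MISS; vc=[9,25]
#13 0x65→b25/s1 VC-HIT; vc=[9,13]
#14 0x64→b25/s1 L1-HIT; vc=[9,13]

MISSES = 4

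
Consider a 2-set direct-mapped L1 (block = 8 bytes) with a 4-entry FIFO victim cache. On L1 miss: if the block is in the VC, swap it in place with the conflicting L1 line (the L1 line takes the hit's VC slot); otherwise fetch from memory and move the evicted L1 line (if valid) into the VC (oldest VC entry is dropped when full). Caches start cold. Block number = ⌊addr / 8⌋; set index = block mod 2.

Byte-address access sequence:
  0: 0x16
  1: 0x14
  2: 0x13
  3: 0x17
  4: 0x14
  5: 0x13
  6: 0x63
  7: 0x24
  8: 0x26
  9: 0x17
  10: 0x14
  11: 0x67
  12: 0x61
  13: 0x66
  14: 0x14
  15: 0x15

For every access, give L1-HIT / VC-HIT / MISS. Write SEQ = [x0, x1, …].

0: 0x16 (blk 2, set 0) → MISS  vc=[]
1: 0x14 (blk 2, set 0) → L1-HIT  vc=[]
2: 0x13 (blk 2, set 0) → L1-HIT  vc=[]
3: 0x17 (blk 2, set 0) → L1-HIT  vc=[]
4: 0x14 (blk 2, set 0) → L1-HIT  vc=[]
5: 0x13 (blk 2, set 0) → L1-HIT  vc=[]
6: 0x63 (blk 12, set 0) → MISS  vc=[2]
7: 0x24 (blk 4, set 0) → MISS  vc=[2, 12]
8: 0x26 (blk 4, set 0) → L1-HIT  vc=[2, 12]
9: 0x17 (blk 2, set 0) → VC-HIT  vc=[4, 12]
10: 0x14 (blk 2, set 0) → L1-HIT  vc=[4, 12]
11: 0x67 (blk 12, set 0) → VC-HIT  vc=[4, 2]
12: 0x61 (blk 12, set 0) → L1-HIT  vc=[4, 2]
13: 0x66 (blk 12, set 0) → L1-HIT  vc=[4, 2]
14: 0x14 (blk 2, set 0) → VC-HIT  vc=[4, 12]
15: 0x15 (blk 2, set 0) → L1-HIT  vc=[4, 12]

SEQ = [MISS, L1-HIT, L1-HIT, L1-HIT, L1-HIT, L1-HIT, MISS, MISS, L1-HIT, VC-HIT, L1-HIT, VC-HIT, L1-HIT, L1-HIT, VC-HIT, L1-HIT]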